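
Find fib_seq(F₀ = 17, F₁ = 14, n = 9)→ [17, 14, 31, 45, 76, 121, 197, 318, 515]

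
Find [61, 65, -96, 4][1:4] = [65, -96, 4]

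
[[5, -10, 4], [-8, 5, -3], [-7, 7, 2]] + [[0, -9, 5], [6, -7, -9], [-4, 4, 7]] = [[5, -19, 9], [-2, -2, -12], [-11, 11, 9]]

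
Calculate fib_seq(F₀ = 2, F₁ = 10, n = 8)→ F_2 = F_1 + F_0 = 12
F_3 = F_2 + F_1 = 22
F_4 = F_3 + F_2 = 34
...
= [2, 10, 12, 22, 34, 56, 90, 146]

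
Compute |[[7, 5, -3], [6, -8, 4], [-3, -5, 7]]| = -360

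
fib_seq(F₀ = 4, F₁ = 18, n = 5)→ F_2 = F_1 + F_0 = 22
F_3 = F_2 + F_1 = 40
F_4 = F_3 + F_2 = 62
= [4, 18, 22, 40, 62]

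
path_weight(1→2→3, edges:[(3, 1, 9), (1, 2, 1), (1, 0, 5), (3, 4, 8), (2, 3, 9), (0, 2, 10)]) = 10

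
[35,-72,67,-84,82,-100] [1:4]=[-72, 67, -84]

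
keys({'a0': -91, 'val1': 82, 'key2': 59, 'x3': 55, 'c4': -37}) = ['a0', 'val1', 'key2', 'x3', 'c4']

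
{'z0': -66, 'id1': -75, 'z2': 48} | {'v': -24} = {'z0': -66, 'id1': -75, 'z2': 48, 'v': -24}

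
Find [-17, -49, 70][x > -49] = keep x where x > -49: -17✓, -49✗, 70✓
= [-17, 70]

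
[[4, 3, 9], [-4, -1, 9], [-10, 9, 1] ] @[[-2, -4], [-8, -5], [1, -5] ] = [[-23, -76], [25, -24], [-51, -10]]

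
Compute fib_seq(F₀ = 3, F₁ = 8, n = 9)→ F_2 = F_1 + F_0 = 11
F_3 = F_2 + F_1 = 19
F_4 = F_3 + F_2 = 30
...
= [3, 8, 11, 19, 30, 49, 79, 128, 207]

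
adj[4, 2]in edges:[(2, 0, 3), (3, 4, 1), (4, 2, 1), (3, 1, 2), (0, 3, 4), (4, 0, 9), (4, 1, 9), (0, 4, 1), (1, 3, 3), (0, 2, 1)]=1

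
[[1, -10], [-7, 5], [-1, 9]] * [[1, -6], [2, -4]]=[[-19, 34], [3, 22], [17, -30]]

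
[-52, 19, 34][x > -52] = [19, 34]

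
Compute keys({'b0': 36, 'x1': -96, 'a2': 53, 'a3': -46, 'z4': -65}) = ['b0', 'x1', 'a2', 'a3', 'z4']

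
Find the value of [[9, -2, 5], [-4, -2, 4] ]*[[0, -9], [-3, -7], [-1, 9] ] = [[1, -22], [2, 86]]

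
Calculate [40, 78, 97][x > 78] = [97]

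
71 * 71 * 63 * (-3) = -952749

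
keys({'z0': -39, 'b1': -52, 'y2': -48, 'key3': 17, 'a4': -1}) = ['z0', 'b1', 'y2', 'key3', 'a4']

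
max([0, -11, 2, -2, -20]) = 2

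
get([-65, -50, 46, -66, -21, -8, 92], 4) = -21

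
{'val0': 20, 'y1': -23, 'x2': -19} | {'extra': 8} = {'val0': 20, 'y1': -23, 'x2': -19, 'extra': 8}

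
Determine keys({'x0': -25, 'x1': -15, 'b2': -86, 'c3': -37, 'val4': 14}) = ['x0', 'x1', 'b2', 'c3', 'val4']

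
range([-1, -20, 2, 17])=37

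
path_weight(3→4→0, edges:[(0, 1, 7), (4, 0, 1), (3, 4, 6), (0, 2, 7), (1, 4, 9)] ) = w(3→4)=6 + w(4→0)=1
= 7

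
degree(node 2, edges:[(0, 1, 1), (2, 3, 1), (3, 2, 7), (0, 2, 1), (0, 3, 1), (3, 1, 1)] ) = 3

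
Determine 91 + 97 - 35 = 153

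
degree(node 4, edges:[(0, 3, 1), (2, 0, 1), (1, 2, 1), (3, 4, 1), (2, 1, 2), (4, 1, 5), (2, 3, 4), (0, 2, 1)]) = 2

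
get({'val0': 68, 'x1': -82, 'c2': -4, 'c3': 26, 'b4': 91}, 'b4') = 91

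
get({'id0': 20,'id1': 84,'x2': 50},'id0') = 20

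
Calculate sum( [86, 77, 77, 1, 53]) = 86 + 77 + 77 + 1 + 53
= 294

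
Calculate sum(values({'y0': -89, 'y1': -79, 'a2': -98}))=(-89) + (-79) + (-98)
= -266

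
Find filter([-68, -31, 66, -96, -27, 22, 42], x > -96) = keep x where x > -96: -68✓, -31✓, 66✓, -96✗, -27✓, 22✓, 42✓
= [-68, -31, 66, -27, 22, 42]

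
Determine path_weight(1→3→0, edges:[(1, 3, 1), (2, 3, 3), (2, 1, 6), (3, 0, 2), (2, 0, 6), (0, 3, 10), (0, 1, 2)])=3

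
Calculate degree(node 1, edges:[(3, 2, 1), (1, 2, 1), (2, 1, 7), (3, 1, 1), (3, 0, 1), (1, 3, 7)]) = 4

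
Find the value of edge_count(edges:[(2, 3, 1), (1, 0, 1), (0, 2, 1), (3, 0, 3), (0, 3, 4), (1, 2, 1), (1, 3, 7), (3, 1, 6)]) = 8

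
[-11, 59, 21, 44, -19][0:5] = [-11, 59, 21, 44, -19]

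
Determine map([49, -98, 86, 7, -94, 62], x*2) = [98, -196, 172, 14, -188, 124]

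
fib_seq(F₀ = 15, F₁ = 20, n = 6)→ F_2 = F_1 + F_0 = 35
F_3 = F_2 + F_1 = 55
F_4 = F_3 + F_2 = 90
...
= [15, 20, 35, 55, 90, 145]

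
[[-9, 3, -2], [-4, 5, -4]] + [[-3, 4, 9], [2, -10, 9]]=[[-12, 7, 7], [-2, -5, 5]]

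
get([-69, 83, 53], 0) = -69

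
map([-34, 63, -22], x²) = (-34)²=1156, (63)²=3969, (-22)²=484
= [1156, 3969, 484]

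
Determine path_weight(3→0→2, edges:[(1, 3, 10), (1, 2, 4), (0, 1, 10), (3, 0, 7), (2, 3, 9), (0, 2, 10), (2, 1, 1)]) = 17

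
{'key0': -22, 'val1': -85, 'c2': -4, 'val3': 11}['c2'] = -4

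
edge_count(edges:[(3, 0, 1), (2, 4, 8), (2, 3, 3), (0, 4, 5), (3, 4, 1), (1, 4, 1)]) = 6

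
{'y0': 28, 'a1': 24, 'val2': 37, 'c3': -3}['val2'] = 37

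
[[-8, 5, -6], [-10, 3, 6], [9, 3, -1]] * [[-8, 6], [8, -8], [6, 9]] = [[68, -142], [140, -30], [-54, 21]]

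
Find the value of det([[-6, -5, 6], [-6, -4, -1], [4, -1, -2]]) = 170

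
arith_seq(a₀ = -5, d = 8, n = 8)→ a_0 = -5 + 0*8 = -5
a_1 = -5 + 1*8 = 3
a_2 = -5 + 2*8 = 11
...
= [-5, 3, 11, 19, 27, 35, 43, 51]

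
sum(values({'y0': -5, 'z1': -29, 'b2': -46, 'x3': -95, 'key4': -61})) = -236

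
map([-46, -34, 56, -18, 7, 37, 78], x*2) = -46*2=-92, -34*2=-68, 56*2=112, -18*2=-36, 7*2=14, 37*2=74, 78*2=156
= [-92, -68, 112, -36, 14, 74, 156]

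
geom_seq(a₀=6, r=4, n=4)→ [6, 24, 96, 384]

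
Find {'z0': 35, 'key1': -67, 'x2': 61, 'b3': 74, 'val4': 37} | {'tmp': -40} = {'z0': 35, 'key1': -67, 'x2': 61, 'b3': 74, 'val4': 37, 'tmp': -40}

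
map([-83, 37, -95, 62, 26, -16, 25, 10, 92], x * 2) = -83*2=-166, 37*2=74, -95*2=-190, 62*2=124, 26*2=52, -16*2=-32, 25*2=50, 10*2=20, 92*2=184
= [-166, 74, -190, 124, 52, -32, 50, 20, 184]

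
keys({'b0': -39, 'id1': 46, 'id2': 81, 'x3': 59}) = ['b0', 'id1', 'id2', 'x3']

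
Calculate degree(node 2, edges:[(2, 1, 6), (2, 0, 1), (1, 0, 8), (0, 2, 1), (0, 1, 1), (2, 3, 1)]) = 4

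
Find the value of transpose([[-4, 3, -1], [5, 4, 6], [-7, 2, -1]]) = [[-4, 5, -7], [3, 4, 2], [-1, 6, -1]]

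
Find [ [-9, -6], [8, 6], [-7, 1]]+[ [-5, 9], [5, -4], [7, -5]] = [[-14, 3], [13, 2], [0, -4]]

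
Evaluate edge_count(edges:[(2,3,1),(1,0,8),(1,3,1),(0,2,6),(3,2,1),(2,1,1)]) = 6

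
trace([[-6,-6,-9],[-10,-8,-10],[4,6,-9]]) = -23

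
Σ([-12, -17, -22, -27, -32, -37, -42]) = -189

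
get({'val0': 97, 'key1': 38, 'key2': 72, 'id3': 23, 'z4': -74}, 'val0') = 97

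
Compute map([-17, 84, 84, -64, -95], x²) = (-17)²=289, (84)²=7056, (84)²=7056, (-64)²=4096, (-95)²=9025
= [289, 7056, 7056, 4096, 9025]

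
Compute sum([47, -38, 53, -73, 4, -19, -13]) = 47 + (-38) + 53 + (-73) + 4 + (-19) + (-13)
= -39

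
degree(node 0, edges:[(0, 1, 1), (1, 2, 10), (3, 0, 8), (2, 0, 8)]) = 3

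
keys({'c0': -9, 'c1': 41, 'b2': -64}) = ['c0', 'c1', 'b2']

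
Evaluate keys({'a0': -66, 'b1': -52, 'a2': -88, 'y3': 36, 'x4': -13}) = ['a0', 'b1', 'a2', 'y3', 'x4']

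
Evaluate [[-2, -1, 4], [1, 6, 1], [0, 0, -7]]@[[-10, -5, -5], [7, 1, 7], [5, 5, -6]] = [[33, 29, -21], [37, 6, 31], [-35, -35, 42]]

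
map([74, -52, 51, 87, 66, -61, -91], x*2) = [148, -104, 102, 174, 132, -122, -182]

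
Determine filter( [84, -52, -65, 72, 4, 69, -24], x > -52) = [84, 72, 4, 69, -24]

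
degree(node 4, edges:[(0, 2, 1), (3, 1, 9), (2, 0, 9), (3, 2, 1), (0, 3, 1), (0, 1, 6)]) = 0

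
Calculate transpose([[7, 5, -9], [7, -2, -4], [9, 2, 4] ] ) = [[7, 7, 9], [5, -2, 2], [-9, -4, 4]]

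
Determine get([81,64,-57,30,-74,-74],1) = 64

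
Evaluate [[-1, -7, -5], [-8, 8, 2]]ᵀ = [[-1, -8], [-7, 8], [-5, 2]]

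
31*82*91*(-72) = -16655184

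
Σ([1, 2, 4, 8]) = 1 + 2 + 4 + 8
= 15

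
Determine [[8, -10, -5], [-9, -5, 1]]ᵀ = [[8, -9], [-10, -5], [-5, 1]]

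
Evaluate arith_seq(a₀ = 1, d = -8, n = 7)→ [1, -7, -15, -23, -31, -39, -47]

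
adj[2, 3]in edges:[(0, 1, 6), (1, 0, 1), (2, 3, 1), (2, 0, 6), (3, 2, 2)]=1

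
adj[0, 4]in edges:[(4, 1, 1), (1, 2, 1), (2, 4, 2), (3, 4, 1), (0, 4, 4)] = 4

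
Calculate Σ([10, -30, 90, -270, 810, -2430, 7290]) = 5470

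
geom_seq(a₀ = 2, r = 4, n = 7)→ a_0 = 2*4^0 = 2
a_1 = 2*4^1 = 8
a_2 = 2*4^2 = 32
...
= [2, 8, 32, 128, 512, 2048, 8192]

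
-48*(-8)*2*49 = 37632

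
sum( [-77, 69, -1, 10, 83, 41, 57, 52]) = 234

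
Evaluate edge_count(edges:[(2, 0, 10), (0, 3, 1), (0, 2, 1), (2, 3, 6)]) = 4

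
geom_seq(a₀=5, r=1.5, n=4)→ [5.0, 7.5, 11.25, 16.875]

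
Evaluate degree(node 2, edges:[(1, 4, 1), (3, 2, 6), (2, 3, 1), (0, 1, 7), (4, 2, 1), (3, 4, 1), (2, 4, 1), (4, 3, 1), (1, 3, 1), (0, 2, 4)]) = incident: (3,2), (2,3), (4,2), (2,4), (0,2)
= 5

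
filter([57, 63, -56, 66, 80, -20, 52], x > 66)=keep x where x > 66: 57✗, 63✗, -56✗, 66✗, 80✓, -20✗, 52✗
= [80]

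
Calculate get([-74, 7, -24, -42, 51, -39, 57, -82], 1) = 7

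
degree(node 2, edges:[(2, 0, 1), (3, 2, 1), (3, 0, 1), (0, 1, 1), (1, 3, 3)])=incident: (2,0), (3,2)
= 2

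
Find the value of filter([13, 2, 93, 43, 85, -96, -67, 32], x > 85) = [93]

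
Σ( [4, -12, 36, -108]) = -80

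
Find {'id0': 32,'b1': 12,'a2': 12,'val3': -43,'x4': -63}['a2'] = 12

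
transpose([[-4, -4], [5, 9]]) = [[-4, 5], [-4, 9]]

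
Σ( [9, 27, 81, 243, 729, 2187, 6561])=9837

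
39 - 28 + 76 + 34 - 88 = 33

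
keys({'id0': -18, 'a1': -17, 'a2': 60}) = ['id0', 'a1', 'a2']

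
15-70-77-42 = -174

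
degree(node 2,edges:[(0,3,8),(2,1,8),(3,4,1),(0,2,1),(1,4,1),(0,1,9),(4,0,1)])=2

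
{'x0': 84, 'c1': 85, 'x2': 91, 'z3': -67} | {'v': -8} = {'x0': 84, 'c1': 85, 'x2': 91, 'z3': -67, 'v': -8}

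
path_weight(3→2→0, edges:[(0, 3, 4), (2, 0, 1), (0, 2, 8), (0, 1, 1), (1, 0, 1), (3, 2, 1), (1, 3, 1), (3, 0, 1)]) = w(3→2)=1 + w(2→0)=1
= 2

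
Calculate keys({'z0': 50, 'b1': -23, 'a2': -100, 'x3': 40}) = ['z0', 'b1', 'a2', 'x3']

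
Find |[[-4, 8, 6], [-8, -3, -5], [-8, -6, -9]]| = -100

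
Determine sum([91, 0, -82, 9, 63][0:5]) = 81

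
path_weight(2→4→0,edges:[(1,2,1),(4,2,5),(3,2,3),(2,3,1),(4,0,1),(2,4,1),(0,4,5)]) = 2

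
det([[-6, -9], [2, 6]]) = (-6)*(6) - (-9)*(2)
= -18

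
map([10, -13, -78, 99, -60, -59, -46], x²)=(10)²=100, (-13)²=169, (-78)²=6084, (99)²=9801, (-60)²=3600, (-59)²=3481, (-46)²=2116
= [100, 169, 6084, 9801, 3600, 3481, 2116]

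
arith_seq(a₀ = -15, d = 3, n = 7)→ [-15, -12, -9, -6, -3, 0, 3]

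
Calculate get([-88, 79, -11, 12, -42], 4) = -42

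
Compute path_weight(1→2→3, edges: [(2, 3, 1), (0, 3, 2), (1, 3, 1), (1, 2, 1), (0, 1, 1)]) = w(1→2)=1 + w(2→3)=1
= 2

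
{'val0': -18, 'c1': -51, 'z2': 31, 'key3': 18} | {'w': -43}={'val0': -18, 'c1': -51, 'z2': 31, 'key3': 18, 'w': -43}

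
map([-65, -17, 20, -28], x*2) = -65*2=-130, -17*2=-34, 20*2=40, -28*2=-56
= [-130, -34, 40, -56]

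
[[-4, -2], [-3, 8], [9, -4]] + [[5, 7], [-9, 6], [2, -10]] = [[1, 5], [-12, 14], [11, -14]]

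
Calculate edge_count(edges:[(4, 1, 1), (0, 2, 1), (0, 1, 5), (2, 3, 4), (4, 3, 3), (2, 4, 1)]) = 6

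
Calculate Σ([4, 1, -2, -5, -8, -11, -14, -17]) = -52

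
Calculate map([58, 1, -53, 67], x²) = (58)²=3364, (1)²=1, (-53)²=2809, (67)²=4489
= [3364, 1, 2809, 4489]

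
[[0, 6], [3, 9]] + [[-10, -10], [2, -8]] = [[-10, -4], [5, 1]]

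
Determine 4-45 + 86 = 45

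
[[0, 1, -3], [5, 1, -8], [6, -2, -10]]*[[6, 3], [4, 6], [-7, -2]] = C[0][0] = (0)*(6) + (1)*(4) + (-3)*(-7) = 25
C[0][1] = (0)*(3) + (1)*(6) + (-3)*(-2) = 12
C[1][0] = (5)*(6) + (1)*(4) + (-8)*(-7) = 90
C[1][1] = (5)*(3) + (1)*(6) + (-8)*(-2) = 37
C[2][0] = (6)*(6) + (-2)*(4) + (-10)*(-7) = 98
C[2][1] = (6)*(3) + (-2)*(6) + (-10)*(-2) = 26
= [[25, 12], [90, 37], [98, 26]]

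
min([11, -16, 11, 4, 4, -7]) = -16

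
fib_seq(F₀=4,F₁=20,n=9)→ [4, 20, 24, 44, 68, 112, 180, 292, 472]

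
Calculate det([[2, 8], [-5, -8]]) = (2)*(-8) - (8)*(-5)
= 24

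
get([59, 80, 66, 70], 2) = 66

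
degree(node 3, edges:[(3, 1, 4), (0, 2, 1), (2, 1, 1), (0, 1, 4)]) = incident: (3,1)
= 1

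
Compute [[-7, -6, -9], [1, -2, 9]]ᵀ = [[-7, 1], [-6, -2], [-9, 9]]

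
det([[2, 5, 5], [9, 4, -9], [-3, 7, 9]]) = (1)*(2)*det([[4, -9], [7, 9]]) + (-1)*(5)*det([[9, -9], [-3, 9]]) + (1)*(5)*det([[9, 4], [-3, 7]])
= 198 + -270 + 375
= 303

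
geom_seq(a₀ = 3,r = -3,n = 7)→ [3, -9, 27, -81, 243, -729, 2187]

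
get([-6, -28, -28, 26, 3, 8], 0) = -6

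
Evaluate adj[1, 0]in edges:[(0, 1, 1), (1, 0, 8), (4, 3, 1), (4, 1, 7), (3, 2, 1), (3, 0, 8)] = 8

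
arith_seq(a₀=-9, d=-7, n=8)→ [-9, -16, -23, -30, -37, -44, -51, -58]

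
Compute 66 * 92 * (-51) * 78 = -24154416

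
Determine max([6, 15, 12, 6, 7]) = 15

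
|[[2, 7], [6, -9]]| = -60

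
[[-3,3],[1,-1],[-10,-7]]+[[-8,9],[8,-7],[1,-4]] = [[-11, 12], [9, -8], [-9, -11]]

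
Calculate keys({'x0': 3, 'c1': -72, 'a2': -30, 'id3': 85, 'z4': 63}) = ['x0', 'c1', 'a2', 'id3', 'z4']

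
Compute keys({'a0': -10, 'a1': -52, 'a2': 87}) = ['a0', 'a1', 'a2']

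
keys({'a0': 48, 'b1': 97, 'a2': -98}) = ['a0', 'b1', 'a2']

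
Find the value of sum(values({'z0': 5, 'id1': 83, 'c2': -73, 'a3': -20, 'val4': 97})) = 92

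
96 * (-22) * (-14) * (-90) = -2661120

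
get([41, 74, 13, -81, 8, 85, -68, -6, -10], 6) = -68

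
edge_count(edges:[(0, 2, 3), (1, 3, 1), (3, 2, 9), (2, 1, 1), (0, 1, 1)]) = 5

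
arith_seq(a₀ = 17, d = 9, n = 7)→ [17, 26, 35, 44, 53, 62, 71]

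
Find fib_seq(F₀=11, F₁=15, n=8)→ F_2 = F_1 + F_0 = 26
F_3 = F_2 + F_1 = 41
F_4 = F_3 + F_2 = 67
...
= [11, 15, 26, 41, 67, 108, 175, 283]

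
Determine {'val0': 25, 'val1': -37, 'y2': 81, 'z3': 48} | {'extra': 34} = {'val0': 25, 'val1': -37, 'y2': 81, 'z3': 48, 'extra': 34}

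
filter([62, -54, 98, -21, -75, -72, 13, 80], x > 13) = [62, 98, 80]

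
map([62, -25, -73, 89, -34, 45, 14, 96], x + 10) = [72, -15, -63, 99, -24, 55, 24, 106]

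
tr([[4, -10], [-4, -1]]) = 3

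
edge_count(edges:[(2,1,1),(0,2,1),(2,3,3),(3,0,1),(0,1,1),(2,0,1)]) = 6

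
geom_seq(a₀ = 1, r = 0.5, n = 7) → [1.0, 0.5, 0.25, 0.125, 0.0625, 0.03125, 0.015625]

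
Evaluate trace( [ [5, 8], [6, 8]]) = diagonal: 5 + 8
= 13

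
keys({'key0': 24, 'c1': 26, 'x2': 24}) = ['key0', 'c1', 'x2']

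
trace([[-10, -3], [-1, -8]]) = -18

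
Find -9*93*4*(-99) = 331452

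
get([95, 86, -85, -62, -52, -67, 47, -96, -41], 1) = 86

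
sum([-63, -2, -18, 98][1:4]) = 78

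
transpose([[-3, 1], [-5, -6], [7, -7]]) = [[-3, -5, 7], [1, -6, -7]]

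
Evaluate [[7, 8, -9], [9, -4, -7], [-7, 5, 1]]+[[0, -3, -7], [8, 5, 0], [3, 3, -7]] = [[7, 5, -16], [17, 1, -7], [-4, 8, -6]]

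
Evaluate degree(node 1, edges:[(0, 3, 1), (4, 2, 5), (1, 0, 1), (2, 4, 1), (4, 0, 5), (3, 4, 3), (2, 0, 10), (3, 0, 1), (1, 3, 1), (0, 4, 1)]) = incident: (1,0), (1,3)
= 2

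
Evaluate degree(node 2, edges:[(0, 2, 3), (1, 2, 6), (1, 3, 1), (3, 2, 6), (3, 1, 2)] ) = 3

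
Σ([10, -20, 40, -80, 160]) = 10 + -20 + 40 + -80 + 160
= 110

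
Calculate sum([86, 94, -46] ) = 134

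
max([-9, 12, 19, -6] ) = 19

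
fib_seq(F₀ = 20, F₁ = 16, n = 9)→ [20, 16, 36, 52, 88, 140, 228, 368, 596]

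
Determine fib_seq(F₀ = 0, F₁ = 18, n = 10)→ F_2 = F_1 + F_0 = 18
F_3 = F_2 + F_1 = 36
F_4 = F_3 + F_2 = 54
...
= [0, 18, 18, 36, 54, 90, 144, 234, 378, 612]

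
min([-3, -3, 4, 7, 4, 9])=-3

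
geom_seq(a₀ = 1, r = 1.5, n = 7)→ a_0 = 1*1.5^0 = 1.0
a_1 = 1*1.5^1 = 1.5
a_2 = 1*1.5^2 = 2.25
...
= [1.0, 1.5, 2.25, 3.375, 5.0625, 7.59375, 11.390625]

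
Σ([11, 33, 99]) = 143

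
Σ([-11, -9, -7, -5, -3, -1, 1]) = -35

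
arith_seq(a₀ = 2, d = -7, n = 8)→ a_0 = 2 + 0*-7 = 2
a_1 = 2 + 1*-7 = -5
a_2 = 2 + 2*-7 = -12
...
= [2, -5, -12, -19, -26, -33, -40, -47]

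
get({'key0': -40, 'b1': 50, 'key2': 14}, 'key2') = 14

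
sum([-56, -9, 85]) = (-56) + (-9) + 85
= 20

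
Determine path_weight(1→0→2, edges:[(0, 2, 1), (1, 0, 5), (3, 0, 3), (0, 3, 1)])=w(1→0)=5 + w(0→2)=1
= 6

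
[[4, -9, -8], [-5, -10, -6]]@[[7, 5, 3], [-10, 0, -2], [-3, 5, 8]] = [[142, -20, -34], [83, -55, -43]]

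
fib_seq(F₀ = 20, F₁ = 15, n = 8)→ F_2 = F_1 + F_0 = 35
F_3 = F_2 + F_1 = 50
F_4 = F_3 + F_2 = 85
...
= [20, 15, 35, 50, 85, 135, 220, 355]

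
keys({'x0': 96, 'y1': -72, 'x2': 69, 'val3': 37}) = ['x0', 'y1', 'x2', 'val3']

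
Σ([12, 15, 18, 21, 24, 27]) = 117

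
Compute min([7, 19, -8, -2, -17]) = -17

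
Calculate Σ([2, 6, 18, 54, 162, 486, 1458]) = 2186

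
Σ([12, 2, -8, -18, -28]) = 12 + 2 + (-8) + (-18) + (-28)
= -40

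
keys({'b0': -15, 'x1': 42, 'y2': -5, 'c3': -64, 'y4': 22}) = ['b0', 'x1', 'y2', 'c3', 'y4']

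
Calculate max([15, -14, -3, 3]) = 15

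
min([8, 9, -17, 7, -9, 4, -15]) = -17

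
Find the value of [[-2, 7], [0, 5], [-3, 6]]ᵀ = [[-2, 0, -3], [7, 5, 6]]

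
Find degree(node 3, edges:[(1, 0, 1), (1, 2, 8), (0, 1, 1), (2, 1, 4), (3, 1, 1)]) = incident: (3,1)
= 1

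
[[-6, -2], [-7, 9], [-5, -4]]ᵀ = [[-6, -7, -5], [-2, 9, -4]]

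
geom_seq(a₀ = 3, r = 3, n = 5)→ a_0 = 3*3^0 = 3
a_1 = 3*3^1 = 9
a_2 = 3*3^2 = 27
...
= [3, 9, 27, 81, 243]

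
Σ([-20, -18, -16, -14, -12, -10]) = (-20) + (-18) + (-16) + (-14) + (-12) + (-10)
= -90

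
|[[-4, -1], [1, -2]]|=9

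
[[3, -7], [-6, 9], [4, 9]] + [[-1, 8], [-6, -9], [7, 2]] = [[2, 1], [-12, 0], [11, 11]]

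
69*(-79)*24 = -130824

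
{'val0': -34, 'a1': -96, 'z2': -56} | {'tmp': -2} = {'val0': -34, 'a1': -96, 'z2': -56, 'tmp': -2}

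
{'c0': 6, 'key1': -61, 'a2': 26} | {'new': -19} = {'c0': 6, 'key1': -61, 'a2': 26, 'new': -19}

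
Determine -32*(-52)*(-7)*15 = -174720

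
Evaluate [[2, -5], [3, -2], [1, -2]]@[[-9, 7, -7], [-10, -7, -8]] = [[32, 49, 26], [-7, 35, -5], [11, 21, 9]]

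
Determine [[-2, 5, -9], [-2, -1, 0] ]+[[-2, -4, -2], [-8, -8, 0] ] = [[-4, 1, -11], [-10, -9, 0]]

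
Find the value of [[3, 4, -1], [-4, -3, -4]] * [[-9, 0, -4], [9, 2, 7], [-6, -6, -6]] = [[15, 14, 22], [33, 18, 19]]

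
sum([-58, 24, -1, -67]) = -102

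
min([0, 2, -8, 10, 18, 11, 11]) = -8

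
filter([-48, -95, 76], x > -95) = keep x where x > -95: -48✓, -95✗, 76✓
= [-48, 76]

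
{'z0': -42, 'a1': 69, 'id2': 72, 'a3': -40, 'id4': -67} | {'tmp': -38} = {'z0': -42, 'a1': 69, 'id2': 72, 'a3': -40, 'id4': -67, 'tmp': -38}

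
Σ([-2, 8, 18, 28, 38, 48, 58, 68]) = 264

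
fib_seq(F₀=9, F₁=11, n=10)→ F_2 = F_1 + F_0 = 20
F_3 = F_2 + F_1 = 31
F_4 = F_3 + F_2 = 51
...
= [9, 11, 20, 31, 51, 82, 133, 215, 348, 563]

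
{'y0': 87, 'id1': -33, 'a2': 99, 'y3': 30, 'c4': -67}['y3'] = 30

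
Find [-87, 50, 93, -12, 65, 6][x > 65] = keep x where x > 65: -87✗, 50✗, 93✓, -12✗, 65✗, 6✗
= [93]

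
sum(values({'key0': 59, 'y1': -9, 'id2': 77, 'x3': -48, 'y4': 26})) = 59 + (-9) + 77 + (-48) + 26
= 105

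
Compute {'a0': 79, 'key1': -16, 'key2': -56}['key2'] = -56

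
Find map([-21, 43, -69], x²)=[441, 1849, 4761]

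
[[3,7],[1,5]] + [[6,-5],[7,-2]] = [[9, 2], [8, 3]]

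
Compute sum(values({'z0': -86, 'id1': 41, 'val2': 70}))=(-86) + 41 + 70
= 25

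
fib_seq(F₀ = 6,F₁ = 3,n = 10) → F_2 = F_1 + F_0 = 9
F_3 = F_2 + F_1 = 12
F_4 = F_3 + F_2 = 21
...
= [6, 3, 9, 12, 21, 33, 54, 87, 141, 228]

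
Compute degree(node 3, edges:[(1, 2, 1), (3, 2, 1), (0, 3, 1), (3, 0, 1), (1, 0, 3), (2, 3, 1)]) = 4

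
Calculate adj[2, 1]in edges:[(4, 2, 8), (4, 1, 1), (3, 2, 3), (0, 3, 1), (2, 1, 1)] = 1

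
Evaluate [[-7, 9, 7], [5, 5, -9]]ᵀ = [[-7, 5], [9, 5], [7, -9]]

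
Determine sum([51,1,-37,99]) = 114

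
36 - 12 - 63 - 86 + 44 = -81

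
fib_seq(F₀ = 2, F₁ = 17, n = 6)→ [2, 17, 19, 36, 55, 91]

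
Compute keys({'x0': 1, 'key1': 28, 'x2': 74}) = ['x0', 'key1', 'x2']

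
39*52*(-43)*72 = -6278688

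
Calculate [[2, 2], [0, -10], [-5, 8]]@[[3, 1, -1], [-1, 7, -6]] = [[4, 16, -14], [10, -70, 60], [-23, 51, -43]]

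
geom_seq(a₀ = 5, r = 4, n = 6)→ [5, 20, 80, 320, 1280, 5120]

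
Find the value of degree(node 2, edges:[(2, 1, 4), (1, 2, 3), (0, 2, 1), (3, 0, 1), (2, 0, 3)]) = 4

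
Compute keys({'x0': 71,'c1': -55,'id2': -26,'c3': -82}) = ['x0', 'c1', 'id2', 'c3']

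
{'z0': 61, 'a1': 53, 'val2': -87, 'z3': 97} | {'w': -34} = {'z0': 61, 'a1': 53, 'val2': -87, 'z3': 97, 'w': -34}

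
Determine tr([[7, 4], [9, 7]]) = 14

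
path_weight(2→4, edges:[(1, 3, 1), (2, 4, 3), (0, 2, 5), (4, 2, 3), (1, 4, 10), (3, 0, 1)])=w(2→4)=3
= 3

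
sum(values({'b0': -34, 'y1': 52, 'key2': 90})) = 108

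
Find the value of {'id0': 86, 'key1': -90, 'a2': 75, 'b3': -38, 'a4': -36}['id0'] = 86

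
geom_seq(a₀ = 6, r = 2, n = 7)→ a_0 = 6*2^0 = 6
a_1 = 6*2^1 = 12
a_2 = 6*2^2 = 24
...
= [6, 12, 24, 48, 96, 192, 384]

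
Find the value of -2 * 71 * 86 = -12212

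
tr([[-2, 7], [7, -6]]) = -8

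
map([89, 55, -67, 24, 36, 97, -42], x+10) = [99, 65, -57, 34, 46, 107, -32]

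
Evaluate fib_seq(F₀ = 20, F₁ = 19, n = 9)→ [20, 19, 39, 58, 97, 155, 252, 407, 659]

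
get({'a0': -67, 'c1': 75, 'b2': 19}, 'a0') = -67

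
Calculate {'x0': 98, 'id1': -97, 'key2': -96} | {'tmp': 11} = {'x0': 98, 'id1': -97, 'key2': -96, 'tmp': 11}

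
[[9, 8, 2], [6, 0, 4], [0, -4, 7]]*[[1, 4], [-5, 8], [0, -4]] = [[-31, 92], [6, 8], [20, -60]]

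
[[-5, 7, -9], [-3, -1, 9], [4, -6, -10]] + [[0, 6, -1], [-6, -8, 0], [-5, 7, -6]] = [[-5, 13, -10], [-9, -9, 9], [-1, 1, -16]]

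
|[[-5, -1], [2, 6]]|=(-5)*(6) - (-1)*(2)
= -28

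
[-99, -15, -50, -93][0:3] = [-99, -15, -50]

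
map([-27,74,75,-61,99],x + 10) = [-17, 84, 85, -51, 109]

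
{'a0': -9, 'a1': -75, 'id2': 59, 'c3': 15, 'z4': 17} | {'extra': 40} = {'a0': -9, 'a1': -75, 'id2': 59, 'c3': 15, 'z4': 17, 'extra': 40}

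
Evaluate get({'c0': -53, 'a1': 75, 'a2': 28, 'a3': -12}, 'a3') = -12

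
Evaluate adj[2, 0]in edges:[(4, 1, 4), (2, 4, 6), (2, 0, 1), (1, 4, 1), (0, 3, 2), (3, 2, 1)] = 1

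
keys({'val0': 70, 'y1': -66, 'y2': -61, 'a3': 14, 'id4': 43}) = ['val0', 'y1', 'y2', 'a3', 'id4']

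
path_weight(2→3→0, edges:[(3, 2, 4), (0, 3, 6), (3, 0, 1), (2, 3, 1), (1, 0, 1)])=w(2→3)=1 + w(3→0)=1
= 2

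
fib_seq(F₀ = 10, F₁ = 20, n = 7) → [10, 20, 30, 50, 80, 130, 210]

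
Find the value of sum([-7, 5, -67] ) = -69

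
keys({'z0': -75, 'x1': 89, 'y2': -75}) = ['z0', 'x1', 'y2']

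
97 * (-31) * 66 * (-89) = 17663118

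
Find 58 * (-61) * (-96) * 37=12566976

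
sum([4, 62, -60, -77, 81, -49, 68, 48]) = 4 + 62 + (-60) + (-77) + 81 + (-49) + 68 + 48
= 77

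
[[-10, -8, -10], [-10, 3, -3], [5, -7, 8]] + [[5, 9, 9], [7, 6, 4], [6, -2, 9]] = [[-5, 1, -1], [-3, 9, 1], [11, -9, 17]]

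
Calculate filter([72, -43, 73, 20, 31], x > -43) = [72, 73, 20, 31]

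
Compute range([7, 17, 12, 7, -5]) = 22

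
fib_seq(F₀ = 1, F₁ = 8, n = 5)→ F_2 = F_1 + F_0 = 9
F_3 = F_2 + F_1 = 17
F_4 = F_3 + F_2 = 26
= [1, 8, 9, 17, 26]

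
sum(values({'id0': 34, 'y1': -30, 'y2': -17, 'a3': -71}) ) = -84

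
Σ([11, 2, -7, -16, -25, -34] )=-69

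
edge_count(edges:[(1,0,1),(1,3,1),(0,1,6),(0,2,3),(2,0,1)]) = 5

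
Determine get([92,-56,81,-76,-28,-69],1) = -56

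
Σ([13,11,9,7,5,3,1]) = 49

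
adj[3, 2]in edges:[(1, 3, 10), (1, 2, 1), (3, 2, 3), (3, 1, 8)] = 3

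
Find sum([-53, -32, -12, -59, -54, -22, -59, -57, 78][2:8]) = slice → [-12, -59, -54, -22, -59, -57]
(-12) + (-59) + (-54) + (-22) + (-59) + (-57)
= -263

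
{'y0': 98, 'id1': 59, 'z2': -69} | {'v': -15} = {'y0': 98, 'id1': 59, 'z2': -69, 'v': -15}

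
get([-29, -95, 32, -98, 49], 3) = -98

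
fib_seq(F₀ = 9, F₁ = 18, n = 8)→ F_2 = F_1 + F_0 = 27
F_3 = F_2 + F_1 = 45
F_4 = F_3 + F_2 = 72
...
= [9, 18, 27, 45, 72, 117, 189, 306]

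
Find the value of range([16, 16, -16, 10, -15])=32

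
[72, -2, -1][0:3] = [72, -2, -1]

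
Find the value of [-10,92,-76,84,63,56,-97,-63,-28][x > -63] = [-10, 92, 84, 63, 56, -28]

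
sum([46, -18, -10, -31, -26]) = -39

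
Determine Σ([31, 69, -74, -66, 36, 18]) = 31 + 69 + (-74) + (-66) + 36 + 18
= 14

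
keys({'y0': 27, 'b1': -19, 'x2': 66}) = ['y0', 'b1', 'x2']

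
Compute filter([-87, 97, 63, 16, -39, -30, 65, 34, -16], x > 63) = [97, 65]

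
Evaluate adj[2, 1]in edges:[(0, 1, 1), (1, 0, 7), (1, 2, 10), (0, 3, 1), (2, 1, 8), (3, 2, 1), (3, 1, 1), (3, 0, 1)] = 8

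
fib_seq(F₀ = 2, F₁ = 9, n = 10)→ [2, 9, 11, 20, 31, 51, 82, 133, 215, 348]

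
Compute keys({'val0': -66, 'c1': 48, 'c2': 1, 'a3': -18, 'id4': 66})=['val0', 'c1', 'c2', 'a3', 'id4']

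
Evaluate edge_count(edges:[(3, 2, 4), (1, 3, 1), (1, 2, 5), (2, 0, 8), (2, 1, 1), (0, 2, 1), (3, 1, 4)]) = 7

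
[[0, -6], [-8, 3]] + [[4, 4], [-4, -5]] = [[4, -2], [-12, -2]]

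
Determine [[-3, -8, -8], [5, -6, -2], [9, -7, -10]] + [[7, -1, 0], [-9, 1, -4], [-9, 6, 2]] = [[4, -9, -8], [-4, -5, -6], [0, -1, -8]]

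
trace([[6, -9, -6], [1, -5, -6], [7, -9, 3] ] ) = diagonal: 6 + (-5) + 3
= 4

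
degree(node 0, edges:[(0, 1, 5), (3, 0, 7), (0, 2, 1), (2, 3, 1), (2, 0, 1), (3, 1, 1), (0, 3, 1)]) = 5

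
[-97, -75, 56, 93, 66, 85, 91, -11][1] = -75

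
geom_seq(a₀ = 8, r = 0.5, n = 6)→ [8.0, 4.0, 2.0, 1.0, 0.5, 0.25]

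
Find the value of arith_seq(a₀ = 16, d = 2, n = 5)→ [16, 18, 20, 22, 24]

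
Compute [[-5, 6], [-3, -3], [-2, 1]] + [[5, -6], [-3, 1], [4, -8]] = [[0, 0], [-6, -2], [2, -7]]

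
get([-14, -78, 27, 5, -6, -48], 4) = -6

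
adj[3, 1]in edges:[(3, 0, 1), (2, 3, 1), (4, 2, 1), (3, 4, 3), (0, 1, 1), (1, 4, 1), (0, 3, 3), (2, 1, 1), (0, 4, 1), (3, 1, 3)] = 3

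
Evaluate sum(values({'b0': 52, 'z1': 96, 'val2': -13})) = 135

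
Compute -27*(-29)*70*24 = 1315440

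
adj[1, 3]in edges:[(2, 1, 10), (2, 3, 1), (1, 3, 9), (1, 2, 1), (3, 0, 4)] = 9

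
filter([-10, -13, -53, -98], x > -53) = [-10, -13]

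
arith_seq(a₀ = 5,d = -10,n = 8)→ [5, -5, -15, -25, -35, -45, -55, -65]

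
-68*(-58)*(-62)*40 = -9781120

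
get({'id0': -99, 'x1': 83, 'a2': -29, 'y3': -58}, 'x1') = 83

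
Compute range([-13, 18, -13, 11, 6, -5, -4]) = 31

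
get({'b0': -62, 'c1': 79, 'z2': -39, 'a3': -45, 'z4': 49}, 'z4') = 49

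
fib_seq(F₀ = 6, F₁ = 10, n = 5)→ F_2 = F_1 + F_0 = 16
F_3 = F_2 + F_1 = 26
F_4 = F_3 + F_2 = 42
= [6, 10, 16, 26, 42]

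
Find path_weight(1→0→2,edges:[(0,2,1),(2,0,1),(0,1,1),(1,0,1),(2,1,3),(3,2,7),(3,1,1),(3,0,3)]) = 2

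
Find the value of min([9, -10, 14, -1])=-10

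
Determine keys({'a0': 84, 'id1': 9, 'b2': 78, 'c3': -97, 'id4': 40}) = ['a0', 'id1', 'b2', 'c3', 'id4']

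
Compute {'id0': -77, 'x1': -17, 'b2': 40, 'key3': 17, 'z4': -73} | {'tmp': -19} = {'id0': -77, 'x1': -17, 'b2': 40, 'key3': 17, 'z4': -73, 'tmp': -19}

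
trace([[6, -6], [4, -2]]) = 4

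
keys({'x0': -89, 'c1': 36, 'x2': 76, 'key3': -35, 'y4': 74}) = ['x0', 'c1', 'x2', 'key3', 'y4']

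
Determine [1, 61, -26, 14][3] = 14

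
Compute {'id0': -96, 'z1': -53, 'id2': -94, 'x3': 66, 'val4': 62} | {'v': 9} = {'id0': -96, 'z1': -53, 'id2': -94, 'x3': 66, 'val4': 62, 'v': 9}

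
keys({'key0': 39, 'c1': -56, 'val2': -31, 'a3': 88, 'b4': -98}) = ['key0', 'c1', 'val2', 'a3', 'b4']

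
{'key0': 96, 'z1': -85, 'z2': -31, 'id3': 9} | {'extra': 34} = {'key0': 96, 'z1': -85, 'z2': -31, 'id3': 9, 'extra': 34}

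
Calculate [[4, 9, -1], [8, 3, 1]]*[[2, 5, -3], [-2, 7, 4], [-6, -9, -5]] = C[0][0] = (4)*(2) + (9)*(-2) + (-1)*(-6) = -4
C[0][1] = (4)*(5) + (9)*(7) + (-1)*(-9) = 92
C[0][2] = (4)*(-3) + (9)*(4) + (-1)*(-5) = 29
C[1][0] = (8)*(2) + (3)*(-2) + (1)*(-6) = 4
C[1][1] = (8)*(5) + (3)*(7) + (1)*(-9) = 52
C[1][2] = (8)*(-3) + (3)*(4) + (1)*(-5) = -17
= [[-4, 92, 29], [4, 52, -17]]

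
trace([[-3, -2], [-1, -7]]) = -10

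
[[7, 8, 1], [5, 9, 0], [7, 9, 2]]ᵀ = [[7, 5, 7], [8, 9, 9], [1, 0, 2]]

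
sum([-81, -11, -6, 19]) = -79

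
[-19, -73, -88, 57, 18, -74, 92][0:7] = [-19, -73, -88, 57, 18, -74, 92]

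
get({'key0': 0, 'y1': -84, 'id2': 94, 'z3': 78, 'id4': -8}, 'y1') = -84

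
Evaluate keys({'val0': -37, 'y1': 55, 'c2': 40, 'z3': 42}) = ['val0', 'y1', 'c2', 'z3']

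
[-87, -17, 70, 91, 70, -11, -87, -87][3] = 91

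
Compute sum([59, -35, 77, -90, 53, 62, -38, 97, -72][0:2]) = 24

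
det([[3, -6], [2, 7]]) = (3)*(7) - (-6)*(2)
= 33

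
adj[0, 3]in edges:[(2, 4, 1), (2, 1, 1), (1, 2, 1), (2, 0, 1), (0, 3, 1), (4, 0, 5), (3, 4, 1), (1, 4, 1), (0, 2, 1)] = 1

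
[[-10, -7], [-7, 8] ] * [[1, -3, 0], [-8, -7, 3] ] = [[46, 79, -21], [-71, -35, 24]]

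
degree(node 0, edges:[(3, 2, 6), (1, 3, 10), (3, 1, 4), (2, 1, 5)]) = 0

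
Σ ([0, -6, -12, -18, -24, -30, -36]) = -126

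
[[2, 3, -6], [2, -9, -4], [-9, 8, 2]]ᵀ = [[2, 2, -9], [3, -9, 8], [-6, -4, 2]]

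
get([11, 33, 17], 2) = 17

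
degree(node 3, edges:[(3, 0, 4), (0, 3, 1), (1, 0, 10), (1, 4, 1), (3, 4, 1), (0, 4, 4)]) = incident: (3,0), (0,3), (3,4)
= 3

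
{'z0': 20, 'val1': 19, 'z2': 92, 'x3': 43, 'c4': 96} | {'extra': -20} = {'z0': 20, 'val1': 19, 'z2': 92, 'x3': 43, 'c4': 96, 'extra': -20}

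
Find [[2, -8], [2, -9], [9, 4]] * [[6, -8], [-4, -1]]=C[0][0] = (2)*(6) + (-8)*(-4) = 44
C[0][1] = (2)*(-8) + (-8)*(-1) = -8
C[1][0] = (2)*(6) + (-9)*(-4) = 48
C[1][1] = (2)*(-8) + (-9)*(-1) = -7
C[2][0] = (9)*(6) + (4)*(-4) = 38
C[2][1] = (9)*(-8) + (4)*(-1) = -76
= [[44, -8], [48, -7], [38, -76]]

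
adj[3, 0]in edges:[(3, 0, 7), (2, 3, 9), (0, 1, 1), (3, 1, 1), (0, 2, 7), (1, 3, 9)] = 7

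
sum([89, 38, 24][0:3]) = 151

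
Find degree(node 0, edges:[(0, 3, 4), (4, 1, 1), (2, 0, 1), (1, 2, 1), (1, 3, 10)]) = incident: (0,3), (2,0)
= 2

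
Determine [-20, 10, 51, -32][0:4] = [-20, 10, 51, -32]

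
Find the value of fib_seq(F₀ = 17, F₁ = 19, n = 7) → [17, 19, 36, 55, 91, 146, 237]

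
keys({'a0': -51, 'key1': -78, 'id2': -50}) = ['a0', 'key1', 'id2']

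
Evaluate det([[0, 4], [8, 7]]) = -32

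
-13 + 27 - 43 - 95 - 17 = -141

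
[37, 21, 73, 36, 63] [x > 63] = keep x where x > 63: 37✗, 21✗, 73✓, 36✗, 63✗
= [73]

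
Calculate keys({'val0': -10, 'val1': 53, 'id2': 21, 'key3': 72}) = ['val0', 'val1', 'id2', 'key3']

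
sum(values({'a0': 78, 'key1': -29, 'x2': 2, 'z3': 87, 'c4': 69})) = 78 + (-29) + 2 + 87 + 69
= 207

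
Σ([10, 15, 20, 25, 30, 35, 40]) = 10 + 15 + 20 + 25 + 30 + 35 + 40
= 175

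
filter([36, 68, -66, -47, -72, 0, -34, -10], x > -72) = keep x where x > -72: 36✓, 68✓, -66✓, -47✓, -72✗, 0✓, -34✓, -10✓
= [36, 68, -66, -47, 0, -34, -10]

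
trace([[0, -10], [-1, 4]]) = 4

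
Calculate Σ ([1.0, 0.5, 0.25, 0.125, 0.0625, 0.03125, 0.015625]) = 1.0 + 0.5 + 0.25 + 0.125 + 0.0625 + 0.03125 + 0.015625
= 1.984375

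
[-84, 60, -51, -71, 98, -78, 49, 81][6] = 49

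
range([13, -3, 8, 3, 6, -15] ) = 28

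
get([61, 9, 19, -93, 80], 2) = 19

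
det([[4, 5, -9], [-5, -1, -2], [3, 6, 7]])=408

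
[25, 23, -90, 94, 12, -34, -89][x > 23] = [25, 94]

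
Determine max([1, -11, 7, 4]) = 7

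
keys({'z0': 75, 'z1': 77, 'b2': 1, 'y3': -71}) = ['z0', 'z1', 'b2', 'y3']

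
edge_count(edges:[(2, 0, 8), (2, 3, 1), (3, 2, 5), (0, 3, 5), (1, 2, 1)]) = 5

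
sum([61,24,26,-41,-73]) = 61 + 24 + 26 + (-41) + (-73)
= -3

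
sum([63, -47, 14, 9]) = 63 + (-47) + 14 + 9
= 39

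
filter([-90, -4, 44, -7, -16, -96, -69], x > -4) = keep x where x > -4: -90✗, -4✗, 44✓, -7✗, -16✗, -96✗, -69✗
= [44]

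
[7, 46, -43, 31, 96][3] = 31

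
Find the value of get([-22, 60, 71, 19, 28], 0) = -22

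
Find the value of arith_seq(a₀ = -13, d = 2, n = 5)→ [-13, -11, -9, -7, -5]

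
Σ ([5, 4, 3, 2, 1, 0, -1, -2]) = 12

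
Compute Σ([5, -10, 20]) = 15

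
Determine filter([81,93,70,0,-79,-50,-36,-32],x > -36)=[81, 93, 70, 0, -32]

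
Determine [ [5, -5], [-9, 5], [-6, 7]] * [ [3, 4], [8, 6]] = [[-25, -10], [13, -6], [38, 18]]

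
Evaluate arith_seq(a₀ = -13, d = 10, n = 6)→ [-13, -3, 7, 17, 27, 37]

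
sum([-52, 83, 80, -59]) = 52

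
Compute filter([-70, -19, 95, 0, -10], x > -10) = keep x where x > -10: -70✗, -19✗, 95✓, 0✓, -10✗
= [95, 0]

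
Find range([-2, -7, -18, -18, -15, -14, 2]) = 20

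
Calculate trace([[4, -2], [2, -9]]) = -5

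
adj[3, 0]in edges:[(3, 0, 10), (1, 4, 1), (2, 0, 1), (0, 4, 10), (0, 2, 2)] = 10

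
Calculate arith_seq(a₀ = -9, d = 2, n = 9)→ [-9, -7, -5, -3, -1, 1, 3, 5, 7]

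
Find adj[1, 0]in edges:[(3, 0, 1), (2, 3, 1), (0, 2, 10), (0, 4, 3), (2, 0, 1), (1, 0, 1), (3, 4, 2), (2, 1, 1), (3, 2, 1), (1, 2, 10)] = 1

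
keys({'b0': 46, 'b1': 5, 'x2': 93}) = ['b0', 'b1', 'x2']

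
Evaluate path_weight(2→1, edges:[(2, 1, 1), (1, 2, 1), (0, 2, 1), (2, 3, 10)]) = 1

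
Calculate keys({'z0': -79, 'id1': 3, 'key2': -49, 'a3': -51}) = ['z0', 'id1', 'key2', 'a3']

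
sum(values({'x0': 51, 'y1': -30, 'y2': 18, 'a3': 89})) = 51 + (-30) + 18 + 89
= 128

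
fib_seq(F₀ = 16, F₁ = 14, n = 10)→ [16, 14, 30, 44, 74, 118, 192, 310, 502, 812]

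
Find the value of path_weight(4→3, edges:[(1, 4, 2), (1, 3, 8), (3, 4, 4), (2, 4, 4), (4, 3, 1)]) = 1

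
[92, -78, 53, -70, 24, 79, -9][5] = 79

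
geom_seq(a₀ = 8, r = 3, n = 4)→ a_0 = 8*3^0 = 8
a_1 = 8*3^1 = 24
a_2 = 8*3^2 = 72
...
= [8, 24, 72, 216]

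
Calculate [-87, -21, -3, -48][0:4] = [-87, -21, -3, -48]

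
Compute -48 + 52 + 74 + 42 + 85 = 205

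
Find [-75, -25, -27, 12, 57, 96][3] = 12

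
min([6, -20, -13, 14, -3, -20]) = -20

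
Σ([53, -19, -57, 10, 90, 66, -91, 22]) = 74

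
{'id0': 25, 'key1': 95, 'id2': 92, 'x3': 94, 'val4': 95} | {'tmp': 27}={'id0': 25, 'key1': 95, 'id2': 92, 'x3': 94, 'val4': 95, 'tmp': 27}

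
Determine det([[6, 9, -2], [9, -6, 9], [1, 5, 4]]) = -759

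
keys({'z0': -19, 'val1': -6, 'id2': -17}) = ['z0', 'val1', 'id2']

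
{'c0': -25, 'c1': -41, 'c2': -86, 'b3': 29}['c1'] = -41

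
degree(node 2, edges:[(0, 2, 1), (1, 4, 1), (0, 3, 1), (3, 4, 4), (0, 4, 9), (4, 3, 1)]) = incident: (0,2)
= 1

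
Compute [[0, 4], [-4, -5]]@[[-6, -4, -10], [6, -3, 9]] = C[0][0] = (0)*(-6) + (4)*(6) = 24
C[0][1] = (0)*(-4) + (4)*(-3) = -12
C[0][2] = (0)*(-10) + (4)*(9) = 36
C[1][0] = (-4)*(-6) + (-5)*(6) = -6
C[1][1] = (-4)*(-4) + (-5)*(-3) = 31
C[1][2] = (-4)*(-10) + (-5)*(9) = -5
= [[24, -12, 36], [-6, 31, -5]]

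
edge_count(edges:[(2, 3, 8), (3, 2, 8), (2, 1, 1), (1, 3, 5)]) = 4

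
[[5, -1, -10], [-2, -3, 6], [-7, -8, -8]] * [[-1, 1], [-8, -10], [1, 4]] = C[0][0] = (5)*(-1) + (-1)*(-8) + (-10)*(1) = -7
C[0][1] = (5)*(1) + (-1)*(-10) + (-10)*(4) = -25
C[1][0] = (-2)*(-1) + (-3)*(-8) + (6)*(1) = 32
C[1][1] = (-2)*(1) + (-3)*(-10) + (6)*(4) = 52
C[2][0] = (-7)*(-1) + (-8)*(-8) + (-8)*(1) = 63
C[2][1] = (-7)*(1) + (-8)*(-10) + (-8)*(4) = 41
= [[-7, -25], [32, 52], [63, 41]]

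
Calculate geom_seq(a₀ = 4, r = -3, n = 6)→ a_0 = 4*(-3)^0 = 4
a_1 = 4*(-3)^1 = -12
a_2 = 4*(-3)^2 = 36
...
= [4, -12, 36, -108, 324, -972]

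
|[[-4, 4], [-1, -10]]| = (-4)*(-10) - (4)*(-1)
= 44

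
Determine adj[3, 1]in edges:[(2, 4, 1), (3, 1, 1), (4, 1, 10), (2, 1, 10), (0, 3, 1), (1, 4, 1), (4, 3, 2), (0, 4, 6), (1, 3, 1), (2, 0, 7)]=1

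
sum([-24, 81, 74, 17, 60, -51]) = (-24) + 81 + 74 + 17 + 60 + (-51)
= 157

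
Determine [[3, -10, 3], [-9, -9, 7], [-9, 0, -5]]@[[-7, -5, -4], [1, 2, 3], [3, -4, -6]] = [[-22, -47, -60], [75, -1, -33], [48, 65, 66]]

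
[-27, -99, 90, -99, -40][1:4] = [-99, 90, -99]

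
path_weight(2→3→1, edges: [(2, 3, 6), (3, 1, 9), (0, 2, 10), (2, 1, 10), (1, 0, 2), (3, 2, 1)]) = 15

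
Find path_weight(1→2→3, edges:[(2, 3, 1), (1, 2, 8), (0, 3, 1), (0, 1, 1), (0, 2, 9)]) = 9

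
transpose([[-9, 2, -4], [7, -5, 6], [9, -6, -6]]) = [[-9, 7, 9], [2, -5, -6], [-4, 6, -6]]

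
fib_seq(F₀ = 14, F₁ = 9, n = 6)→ [14, 9, 23, 32, 55, 87]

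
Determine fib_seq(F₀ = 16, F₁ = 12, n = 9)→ F_2 = F_1 + F_0 = 28
F_3 = F_2 + F_1 = 40
F_4 = F_3 + F_2 = 68
...
= [16, 12, 28, 40, 68, 108, 176, 284, 460]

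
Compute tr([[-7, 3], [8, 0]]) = diagonal: (-7) + 0
= -7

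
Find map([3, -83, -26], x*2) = [6, -166, -52]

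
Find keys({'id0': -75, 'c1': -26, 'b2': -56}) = ['id0', 'c1', 'b2']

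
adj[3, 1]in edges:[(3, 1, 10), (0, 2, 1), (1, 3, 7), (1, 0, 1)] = 10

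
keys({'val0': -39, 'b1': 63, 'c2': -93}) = ['val0', 'b1', 'c2']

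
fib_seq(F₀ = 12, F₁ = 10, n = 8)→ F_2 = F_1 + F_0 = 22
F_3 = F_2 + F_1 = 32
F_4 = F_3 + F_2 = 54
...
= [12, 10, 22, 32, 54, 86, 140, 226]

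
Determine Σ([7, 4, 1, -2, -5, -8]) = -3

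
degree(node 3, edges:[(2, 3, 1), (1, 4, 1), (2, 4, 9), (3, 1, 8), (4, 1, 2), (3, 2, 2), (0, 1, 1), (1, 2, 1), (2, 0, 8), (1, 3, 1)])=4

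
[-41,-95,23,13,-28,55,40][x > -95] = [-41, 23, 13, -28, 55, 40]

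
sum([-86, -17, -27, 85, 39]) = -6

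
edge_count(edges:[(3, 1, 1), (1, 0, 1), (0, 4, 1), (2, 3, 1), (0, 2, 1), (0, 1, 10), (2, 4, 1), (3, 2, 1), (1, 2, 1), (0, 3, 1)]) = 10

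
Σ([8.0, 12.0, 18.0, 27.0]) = 8.0 + 12.0 + 18.0 + 27.0
= 65.0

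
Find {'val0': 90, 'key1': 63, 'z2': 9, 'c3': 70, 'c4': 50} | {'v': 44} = {'val0': 90, 'key1': 63, 'z2': 9, 'c3': 70, 'c4': 50, 'v': 44}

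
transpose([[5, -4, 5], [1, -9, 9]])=[[5, 1], [-4, -9], [5, 9]]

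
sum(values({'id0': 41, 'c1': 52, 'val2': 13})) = 41 + 52 + 13
= 106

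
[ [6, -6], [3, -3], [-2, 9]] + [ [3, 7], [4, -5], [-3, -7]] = [[9, 1], [7, -8], [-5, 2]]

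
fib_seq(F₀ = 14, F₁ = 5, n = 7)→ [14, 5, 19, 24, 43, 67, 110]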